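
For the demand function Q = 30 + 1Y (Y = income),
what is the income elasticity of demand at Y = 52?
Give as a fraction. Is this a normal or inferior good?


dQ/dY = 1
At Y = 52: Q = 30 + 1*52 = 82
Ey = (dQ/dY)(Y/Q) = 1 * 52 / 82 = 26/41
Since Ey > 0, this is a normal good.

26/41 (normal good)


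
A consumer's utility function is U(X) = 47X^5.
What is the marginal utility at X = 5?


MU = dU/dX = 47*5*X^(5-1)
MU = 235*X^4
At X = 5:
MU = 235 * 5^4
MU = 235 * 625 = 146875

146875


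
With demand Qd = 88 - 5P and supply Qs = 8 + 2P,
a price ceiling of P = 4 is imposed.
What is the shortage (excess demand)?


At P = 4:
Qd = 88 - 5*4 = 68
Qs = 8 + 2*4 = 16
Shortage = Qd - Qs = 68 - 16 = 52

52


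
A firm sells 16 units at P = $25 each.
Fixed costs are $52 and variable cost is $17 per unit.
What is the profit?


Total Revenue = P * Q = 25 * 16 = $400
Total Cost = FC + VC*Q = 52 + 17*16 = $324
Profit = TR - TC = 400 - 324 = $76

$76


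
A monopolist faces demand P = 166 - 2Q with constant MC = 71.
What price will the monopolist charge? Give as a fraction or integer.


MR = 166 - 4Q
Set MR = MC: 166 - 4Q = 71
Q* = 95/4
Substitute into demand:
P* = 166 - 2*95/4 = 237/2

237/2


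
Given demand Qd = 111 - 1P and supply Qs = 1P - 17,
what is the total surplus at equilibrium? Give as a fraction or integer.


Find equilibrium: 111 - 1P = 1P - 17
111 + 17 = 2P
P* = 128/2 = 64
Q* = 1*64 - 17 = 47
Inverse demand: P = 111 - Q/1, so P_max = 111
Inverse supply: P = 17 + Q/1, so P_min = 17
CS = (1/2) * 47 * (111 - 64) = 2209/2
PS = (1/2) * 47 * (64 - 17) = 2209/2
TS = CS + PS = 2209/2 + 2209/2 = 2209

2209


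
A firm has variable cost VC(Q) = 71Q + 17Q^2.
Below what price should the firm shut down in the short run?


AVC(Q) = VC(Q)/Q = 71 + 17Q
AVC is increasing in Q, so minimum AVC is at Q -> 0+.
Min AVC = 71
The firm should shut down if P < 71.

71


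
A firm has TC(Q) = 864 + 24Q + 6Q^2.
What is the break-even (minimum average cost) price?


AC(Q) = 864/Q + 24 + 6Q
To minimize: dAC/dQ = -864/Q^2 + 6 = 0
Q^2 = 864/6 = 144
Q* = 12
Min AC = 864/12 + 24 + 6*12
Min AC = 72 + 24 + 72 = 168

168


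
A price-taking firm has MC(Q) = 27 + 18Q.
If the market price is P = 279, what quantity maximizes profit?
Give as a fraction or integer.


In perfect competition, profit is maximized where P = MC.
279 = 27 + 18Q
252 = 18Q
Q* = 252/18 = 14

14


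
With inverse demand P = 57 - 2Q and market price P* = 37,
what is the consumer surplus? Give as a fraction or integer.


Maximum willingness to pay (at Q=0): P_max = 57
Quantity demanded at P* = 37:
Q* = (57 - 37)/2 = 10
CS = (1/2) * Q* * (P_max - P*)
CS = (1/2) * 10 * (57 - 37)
CS = (1/2) * 10 * 20 = 100

100


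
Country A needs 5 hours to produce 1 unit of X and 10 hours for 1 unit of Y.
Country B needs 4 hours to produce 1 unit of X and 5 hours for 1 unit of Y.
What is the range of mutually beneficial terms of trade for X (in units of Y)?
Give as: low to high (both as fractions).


Opportunity cost of X for Country A = hours_X / hours_Y = 5/10 = 1/2 units of Y
Opportunity cost of X for Country B = hours_X / hours_Y = 4/5 = 4/5 units of Y
Terms of trade must be between the two opportunity costs.
Range: 1/2 to 4/5

1/2 to 4/5


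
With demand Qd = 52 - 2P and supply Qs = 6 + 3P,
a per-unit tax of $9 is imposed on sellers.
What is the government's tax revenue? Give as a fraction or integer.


With tax on sellers, new supply: Qs' = 6 + 3(P - 9)
= 3P - 21
New equilibrium quantity:
Q_new = 114/5
Tax revenue = tax * Q_new = 9 * 114/5 = 1026/5

1026/5


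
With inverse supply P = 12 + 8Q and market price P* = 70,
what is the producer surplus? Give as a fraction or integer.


Minimum supply price (at Q=0): P_min = 12
Quantity supplied at P* = 70:
Q* = (70 - 12)/8 = 29/4
PS = (1/2) * Q* * (P* - P_min)
PS = (1/2) * 29/4 * (70 - 12)
PS = (1/2) * 29/4 * 58 = 841/4

841/4


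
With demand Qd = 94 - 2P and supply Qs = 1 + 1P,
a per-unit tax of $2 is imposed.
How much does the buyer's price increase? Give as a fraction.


With a per-unit tax, the buyer's price increase depends on relative slopes.
Supply slope: d = 1, Demand slope: b = 2
Buyer's price increase = d * tax / (b + d)
= 1 * 2 / (2 + 1)
= 2 / 3 = 2/3

2/3


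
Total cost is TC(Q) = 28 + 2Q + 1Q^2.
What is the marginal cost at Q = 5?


MC = dTC/dQ = 2 + 2*1*Q
At Q = 5:
MC = 2 + 2*5
MC = 2 + 10 = 12

12


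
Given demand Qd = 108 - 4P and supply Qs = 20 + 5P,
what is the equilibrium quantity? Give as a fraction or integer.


First find equilibrium price:
108 - 4P = 20 + 5P
P* = 88/9 = 88/9
Then substitute into demand:
Q* = 108 - 4 * 88/9 = 620/9

620/9


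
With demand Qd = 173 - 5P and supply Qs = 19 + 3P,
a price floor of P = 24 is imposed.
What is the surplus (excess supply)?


At P = 24:
Qd = 173 - 5*24 = 53
Qs = 19 + 3*24 = 91
Surplus = Qs - Qd = 91 - 53 = 38

38


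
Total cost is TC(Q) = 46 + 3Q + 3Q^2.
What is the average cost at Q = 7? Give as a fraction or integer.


TC(7) = 46 + 3*7 + 3*7^2
TC(7) = 46 + 21 + 147 = 214
AC = TC/Q = 214/7 = 214/7

214/7


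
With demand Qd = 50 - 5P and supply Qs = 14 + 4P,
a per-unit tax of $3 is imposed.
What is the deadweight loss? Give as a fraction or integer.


Pre-tax equilibrium quantity: Q* = 30
Post-tax equilibrium quantity: Q_tax = 70/3
Reduction in quantity: Q* - Q_tax = 20/3
DWL = (1/2) * tax * (Q* - Q_tax)
DWL = (1/2) * 3 * 20/3 = 10

10


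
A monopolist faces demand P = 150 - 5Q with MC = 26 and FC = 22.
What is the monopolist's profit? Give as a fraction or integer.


MR = MC: 150 - 10Q = 26
Q* = 62/5
P* = 150 - 5*62/5 = 88
Profit = (P* - MC)*Q* - FC
= (88 - 26)*62/5 - 22
= 62*62/5 - 22
= 3844/5 - 22 = 3734/5

3734/5


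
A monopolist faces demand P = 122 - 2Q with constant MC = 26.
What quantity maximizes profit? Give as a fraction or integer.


TR = P*Q = (122 - 2Q)Q = 122Q - 2Q^2
MR = dTR/dQ = 122 - 4Q
Set MR = MC:
122 - 4Q = 26
96 = 4Q
Q* = 96/4 = 24

24


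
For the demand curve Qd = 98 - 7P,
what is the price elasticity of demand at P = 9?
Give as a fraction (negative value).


dQ/dP = -7
At P = 9: Q = 98 - 7*9 = 35
E = (dQ/dP)(P/Q) = (-7)(9/35) = -9/5

-9/5


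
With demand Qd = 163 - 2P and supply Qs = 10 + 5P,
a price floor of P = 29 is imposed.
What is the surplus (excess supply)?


At P = 29:
Qd = 163 - 2*29 = 105
Qs = 10 + 5*29 = 155
Surplus = Qs - Qd = 155 - 105 = 50

50


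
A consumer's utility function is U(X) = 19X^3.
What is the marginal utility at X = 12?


MU = dU/dX = 19*3*X^(3-1)
MU = 57*X^2
At X = 12:
MU = 57 * 12^2
MU = 57 * 144 = 8208

8208


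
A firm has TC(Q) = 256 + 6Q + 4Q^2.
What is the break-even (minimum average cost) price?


AC(Q) = 256/Q + 6 + 4Q
To minimize: dAC/dQ = -256/Q^2 + 4 = 0
Q^2 = 256/4 = 64
Q* = 8
Min AC = 256/8 + 6 + 4*8
Min AC = 32 + 6 + 32 = 70

70


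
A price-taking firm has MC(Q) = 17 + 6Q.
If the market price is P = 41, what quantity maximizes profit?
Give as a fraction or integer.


In perfect competition, profit is maximized where P = MC.
41 = 17 + 6Q
24 = 6Q
Q* = 24/6 = 4

4


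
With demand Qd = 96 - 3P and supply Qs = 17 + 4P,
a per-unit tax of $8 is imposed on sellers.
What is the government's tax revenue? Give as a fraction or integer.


With tax on sellers, new supply: Qs' = 17 + 4(P - 8)
= 4P - 15
New equilibrium quantity:
Q_new = 339/7
Tax revenue = tax * Q_new = 8 * 339/7 = 2712/7

2712/7


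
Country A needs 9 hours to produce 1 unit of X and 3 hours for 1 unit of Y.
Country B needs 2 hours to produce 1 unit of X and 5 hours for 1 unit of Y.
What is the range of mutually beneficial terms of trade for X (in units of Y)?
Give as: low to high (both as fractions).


Opportunity cost of X for Country A = hours_X / hours_Y = 9/3 = 3 units of Y
Opportunity cost of X for Country B = hours_X / hours_Y = 2/5 = 2/5 units of Y
Terms of trade must be between the two opportunity costs.
Range: 2/5 to 3

2/5 to 3


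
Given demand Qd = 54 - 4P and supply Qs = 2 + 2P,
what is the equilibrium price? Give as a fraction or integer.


At equilibrium, Qd = Qs.
54 - 4P = 2 + 2P
54 - 2 = 4P + 2P
52 = 6P
P* = 52/6 = 26/3

26/3


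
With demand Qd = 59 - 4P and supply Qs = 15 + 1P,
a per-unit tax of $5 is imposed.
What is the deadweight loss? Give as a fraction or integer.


Pre-tax equilibrium quantity: Q* = 119/5
Post-tax equilibrium quantity: Q_tax = 99/5
Reduction in quantity: Q* - Q_tax = 4
DWL = (1/2) * tax * (Q* - Q_tax)
DWL = (1/2) * 5 * 4 = 10

10


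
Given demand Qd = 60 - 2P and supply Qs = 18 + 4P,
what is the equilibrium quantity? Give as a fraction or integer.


First find equilibrium price:
60 - 2P = 18 + 4P
P* = 42/6 = 7
Then substitute into demand:
Q* = 60 - 2 * 7 = 46

46


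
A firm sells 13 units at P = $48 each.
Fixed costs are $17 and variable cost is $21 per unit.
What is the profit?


Total Revenue = P * Q = 48 * 13 = $624
Total Cost = FC + VC*Q = 17 + 21*13 = $290
Profit = TR - TC = 624 - 290 = $334

$334


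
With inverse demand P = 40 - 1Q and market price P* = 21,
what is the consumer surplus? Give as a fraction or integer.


Maximum willingness to pay (at Q=0): P_max = 40
Quantity demanded at P* = 21:
Q* = (40 - 21)/1 = 19
CS = (1/2) * Q* * (P_max - P*)
CS = (1/2) * 19 * (40 - 21)
CS = (1/2) * 19 * 19 = 361/2

361/2


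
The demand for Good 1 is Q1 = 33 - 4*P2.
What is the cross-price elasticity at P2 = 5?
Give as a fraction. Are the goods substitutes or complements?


dQ1/dP2 = -4
At P2 = 5: Q1 = 33 - 4*5 = 13
Exy = (dQ1/dP2)(P2/Q1) = -4 * 5 / 13 = -20/13
Since Exy < 0, the goods are complements.

-20/13 (complements)


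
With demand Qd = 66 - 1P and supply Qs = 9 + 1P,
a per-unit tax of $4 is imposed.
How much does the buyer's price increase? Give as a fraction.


With a per-unit tax, the buyer's price increase depends on relative slopes.
Supply slope: d = 1, Demand slope: b = 1
Buyer's price increase = d * tax / (b + d)
= 1 * 4 / (1 + 1)
= 4 / 2 = 2

2


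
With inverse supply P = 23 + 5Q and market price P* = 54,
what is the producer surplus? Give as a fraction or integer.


Minimum supply price (at Q=0): P_min = 23
Quantity supplied at P* = 54:
Q* = (54 - 23)/5 = 31/5
PS = (1/2) * Q* * (P* - P_min)
PS = (1/2) * 31/5 * (54 - 23)
PS = (1/2) * 31/5 * 31 = 961/10

961/10


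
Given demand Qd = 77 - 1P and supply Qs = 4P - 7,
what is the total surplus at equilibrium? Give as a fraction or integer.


Find equilibrium: 77 - 1P = 4P - 7
77 + 7 = 5P
P* = 84/5 = 84/5
Q* = 4*84/5 - 7 = 301/5
Inverse demand: P = 77 - Q/1, so P_max = 77
Inverse supply: P = 7/4 + Q/4, so P_min = 7/4
CS = (1/2) * 301/5 * (77 - 84/5) = 90601/50
PS = (1/2) * 301/5 * (84/5 - 7/4) = 90601/200
TS = CS + PS = 90601/50 + 90601/200 = 90601/40

90601/40


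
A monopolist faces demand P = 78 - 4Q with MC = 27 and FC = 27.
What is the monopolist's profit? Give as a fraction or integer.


MR = MC: 78 - 8Q = 27
Q* = 51/8
P* = 78 - 4*51/8 = 105/2
Profit = (P* - MC)*Q* - FC
= (105/2 - 27)*51/8 - 27
= 51/2*51/8 - 27
= 2601/16 - 27 = 2169/16

2169/16


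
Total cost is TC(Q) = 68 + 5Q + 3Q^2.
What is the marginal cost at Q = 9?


MC = dTC/dQ = 5 + 2*3*Q
At Q = 9:
MC = 5 + 6*9
MC = 5 + 54 = 59

59


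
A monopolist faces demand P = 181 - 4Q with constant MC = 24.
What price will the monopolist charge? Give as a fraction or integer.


MR = 181 - 8Q
Set MR = MC: 181 - 8Q = 24
Q* = 157/8
Substitute into demand:
P* = 181 - 4*157/8 = 205/2

205/2


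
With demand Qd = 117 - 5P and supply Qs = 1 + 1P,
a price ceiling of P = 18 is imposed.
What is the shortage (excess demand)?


At P = 18:
Qd = 117 - 5*18 = 27
Qs = 1 + 1*18 = 19
Shortage = Qd - Qs = 27 - 19 = 8

8


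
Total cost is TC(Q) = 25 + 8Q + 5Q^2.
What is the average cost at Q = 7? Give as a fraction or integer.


TC(7) = 25 + 8*7 + 5*7^2
TC(7) = 25 + 56 + 245 = 326
AC = TC/Q = 326/7 = 326/7

326/7


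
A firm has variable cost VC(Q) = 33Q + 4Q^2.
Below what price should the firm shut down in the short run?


AVC(Q) = VC(Q)/Q = 33 + 4Q
AVC is increasing in Q, so minimum AVC is at Q -> 0+.
Min AVC = 33
The firm should shut down if P < 33.

33


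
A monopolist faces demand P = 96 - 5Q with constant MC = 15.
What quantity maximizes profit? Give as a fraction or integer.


TR = P*Q = (96 - 5Q)Q = 96Q - 5Q^2
MR = dTR/dQ = 96 - 10Q
Set MR = MC:
96 - 10Q = 15
81 = 10Q
Q* = 81/10 = 81/10

81/10


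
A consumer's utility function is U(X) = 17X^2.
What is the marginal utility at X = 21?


MU = dU/dX = 17*2*X^(2-1)
MU = 34*X^1
At X = 21:
MU = 34 * 21^1
MU = 34 * 21 = 714

714


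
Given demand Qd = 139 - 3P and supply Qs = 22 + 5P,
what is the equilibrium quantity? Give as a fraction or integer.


First find equilibrium price:
139 - 3P = 22 + 5P
P* = 117/8 = 117/8
Then substitute into demand:
Q* = 139 - 3 * 117/8 = 761/8

761/8


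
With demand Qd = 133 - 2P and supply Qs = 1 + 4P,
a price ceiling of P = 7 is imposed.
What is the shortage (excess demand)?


At P = 7:
Qd = 133 - 2*7 = 119
Qs = 1 + 4*7 = 29
Shortage = Qd - Qs = 119 - 29 = 90

90


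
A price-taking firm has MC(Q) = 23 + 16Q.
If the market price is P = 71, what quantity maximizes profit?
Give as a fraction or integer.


In perfect competition, profit is maximized where P = MC.
71 = 23 + 16Q
48 = 16Q
Q* = 48/16 = 3

3


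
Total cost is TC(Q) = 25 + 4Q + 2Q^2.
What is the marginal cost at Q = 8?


MC = dTC/dQ = 4 + 2*2*Q
At Q = 8:
MC = 4 + 4*8
MC = 4 + 32 = 36

36


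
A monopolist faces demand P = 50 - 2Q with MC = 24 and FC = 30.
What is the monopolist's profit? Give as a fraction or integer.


MR = MC: 50 - 4Q = 24
Q* = 13/2
P* = 50 - 2*13/2 = 37
Profit = (P* - MC)*Q* - FC
= (37 - 24)*13/2 - 30
= 13*13/2 - 30
= 169/2 - 30 = 109/2

109/2


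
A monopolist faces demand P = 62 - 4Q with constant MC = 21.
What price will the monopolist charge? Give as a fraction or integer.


MR = 62 - 8Q
Set MR = MC: 62 - 8Q = 21
Q* = 41/8
Substitute into demand:
P* = 62 - 4*41/8 = 83/2

83/2


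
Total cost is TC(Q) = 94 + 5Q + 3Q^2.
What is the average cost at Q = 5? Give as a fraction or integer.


TC(5) = 94 + 5*5 + 3*5^2
TC(5) = 94 + 25 + 75 = 194
AC = TC/Q = 194/5 = 194/5

194/5


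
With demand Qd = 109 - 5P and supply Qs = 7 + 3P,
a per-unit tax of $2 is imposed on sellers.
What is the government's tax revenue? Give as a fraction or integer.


With tax on sellers, new supply: Qs' = 7 + 3(P - 2)
= 1 + 3P
New equilibrium quantity:
Q_new = 83/2
Tax revenue = tax * Q_new = 2 * 83/2 = 83

83


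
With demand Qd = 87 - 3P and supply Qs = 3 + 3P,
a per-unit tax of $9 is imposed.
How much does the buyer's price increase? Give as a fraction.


With a per-unit tax, the buyer's price increase depends on relative slopes.
Supply slope: d = 3, Demand slope: b = 3
Buyer's price increase = d * tax / (b + d)
= 3 * 9 / (3 + 3)
= 27 / 6 = 9/2

9/2


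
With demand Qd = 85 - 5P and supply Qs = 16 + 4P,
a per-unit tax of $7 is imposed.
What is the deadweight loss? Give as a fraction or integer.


Pre-tax equilibrium quantity: Q* = 140/3
Post-tax equilibrium quantity: Q_tax = 280/9
Reduction in quantity: Q* - Q_tax = 140/9
DWL = (1/2) * tax * (Q* - Q_tax)
DWL = (1/2) * 7 * 140/9 = 490/9

490/9


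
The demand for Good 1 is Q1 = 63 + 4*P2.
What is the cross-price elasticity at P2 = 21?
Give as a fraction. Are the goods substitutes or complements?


dQ1/dP2 = 4
At P2 = 21: Q1 = 63 + 4*21 = 147
Exy = (dQ1/dP2)(P2/Q1) = 4 * 21 / 147 = 4/7
Since Exy > 0, the goods are substitutes.

4/7 (substitutes)


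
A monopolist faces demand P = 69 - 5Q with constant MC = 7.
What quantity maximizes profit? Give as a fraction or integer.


TR = P*Q = (69 - 5Q)Q = 69Q - 5Q^2
MR = dTR/dQ = 69 - 10Q
Set MR = MC:
69 - 10Q = 7
62 = 10Q
Q* = 62/10 = 31/5

31/5


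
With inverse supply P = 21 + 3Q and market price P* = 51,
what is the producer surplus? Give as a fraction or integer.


Minimum supply price (at Q=0): P_min = 21
Quantity supplied at P* = 51:
Q* = (51 - 21)/3 = 10
PS = (1/2) * Q* * (P* - P_min)
PS = (1/2) * 10 * (51 - 21)
PS = (1/2) * 10 * 30 = 150

150


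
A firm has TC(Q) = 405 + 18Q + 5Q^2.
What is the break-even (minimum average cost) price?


AC(Q) = 405/Q + 18 + 5Q
To minimize: dAC/dQ = -405/Q^2 + 5 = 0
Q^2 = 405/5 = 81
Q* = 9
Min AC = 405/9 + 18 + 5*9
Min AC = 45 + 18 + 45 = 108

108


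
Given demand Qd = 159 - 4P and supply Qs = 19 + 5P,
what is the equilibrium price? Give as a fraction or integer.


At equilibrium, Qd = Qs.
159 - 4P = 19 + 5P
159 - 19 = 4P + 5P
140 = 9P
P* = 140/9 = 140/9

140/9


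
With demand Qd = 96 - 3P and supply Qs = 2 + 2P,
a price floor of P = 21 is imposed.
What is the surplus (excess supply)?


At P = 21:
Qd = 96 - 3*21 = 33
Qs = 2 + 2*21 = 44
Surplus = Qs - Qd = 44 - 33 = 11

11


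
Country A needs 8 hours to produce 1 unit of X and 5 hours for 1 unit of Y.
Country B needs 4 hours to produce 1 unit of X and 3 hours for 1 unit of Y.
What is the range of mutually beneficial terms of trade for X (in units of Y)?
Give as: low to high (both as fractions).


Opportunity cost of X for Country A = hours_X / hours_Y = 8/5 = 8/5 units of Y
Opportunity cost of X for Country B = hours_X / hours_Y = 4/3 = 4/3 units of Y
Terms of trade must be between the two opportunity costs.
Range: 4/3 to 8/5

4/3 to 8/5


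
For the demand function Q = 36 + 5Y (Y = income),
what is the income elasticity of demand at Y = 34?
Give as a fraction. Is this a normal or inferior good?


dQ/dY = 5
At Y = 34: Q = 36 + 5*34 = 206
Ey = (dQ/dY)(Y/Q) = 5 * 34 / 206 = 85/103
Since Ey > 0, this is a normal good.

85/103 (normal good)


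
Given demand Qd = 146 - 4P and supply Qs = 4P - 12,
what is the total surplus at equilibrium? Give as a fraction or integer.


Find equilibrium: 146 - 4P = 4P - 12
146 + 12 = 8P
P* = 158/8 = 79/4
Q* = 4*79/4 - 12 = 67
Inverse demand: P = 73/2 - Q/4, so P_max = 73/2
Inverse supply: P = 3 + Q/4, so P_min = 3
CS = (1/2) * 67 * (73/2 - 79/4) = 4489/8
PS = (1/2) * 67 * (79/4 - 3) = 4489/8
TS = CS + PS = 4489/8 + 4489/8 = 4489/4

4489/4


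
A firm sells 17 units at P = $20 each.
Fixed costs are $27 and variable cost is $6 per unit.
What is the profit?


Total Revenue = P * Q = 20 * 17 = $340
Total Cost = FC + VC*Q = 27 + 6*17 = $129
Profit = TR - TC = 340 - 129 = $211

$211


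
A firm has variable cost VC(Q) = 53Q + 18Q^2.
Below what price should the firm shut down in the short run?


AVC(Q) = VC(Q)/Q = 53 + 18Q
AVC is increasing in Q, so minimum AVC is at Q -> 0+.
Min AVC = 53
The firm should shut down if P < 53.

53


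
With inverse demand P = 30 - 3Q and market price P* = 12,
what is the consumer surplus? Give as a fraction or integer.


Maximum willingness to pay (at Q=0): P_max = 30
Quantity demanded at P* = 12:
Q* = (30 - 12)/3 = 6
CS = (1/2) * Q* * (P_max - P*)
CS = (1/2) * 6 * (30 - 12)
CS = (1/2) * 6 * 18 = 54

54


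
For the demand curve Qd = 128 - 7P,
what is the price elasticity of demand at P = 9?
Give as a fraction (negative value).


dQ/dP = -7
At P = 9: Q = 128 - 7*9 = 65
E = (dQ/dP)(P/Q) = (-7)(9/65) = -63/65

-63/65


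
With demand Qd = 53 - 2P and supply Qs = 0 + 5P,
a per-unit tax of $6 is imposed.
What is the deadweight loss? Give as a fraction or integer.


Pre-tax equilibrium quantity: Q* = 265/7
Post-tax equilibrium quantity: Q_tax = 205/7
Reduction in quantity: Q* - Q_tax = 60/7
DWL = (1/2) * tax * (Q* - Q_tax)
DWL = (1/2) * 6 * 60/7 = 180/7

180/7


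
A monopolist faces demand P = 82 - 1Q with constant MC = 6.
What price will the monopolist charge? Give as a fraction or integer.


MR = 82 - 2Q
Set MR = MC: 82 - 2Q = 6
Q* = 38
Substitute into demand:
P* = 82 - 1*38 = 44

44


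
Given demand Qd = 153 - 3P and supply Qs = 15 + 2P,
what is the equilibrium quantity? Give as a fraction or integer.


First find equilibrium price:
153 - 3P = 15 + 2P
P* = 138/5 = 138/5
Then substitute into demand:
Q* = 153 - 3 * 138/5 = 351/5

351/5


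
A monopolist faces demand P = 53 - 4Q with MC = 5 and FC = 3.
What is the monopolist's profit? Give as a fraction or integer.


MR = MC: 53 - 8Q = 5
Q* = 6
P* = 53 - 4*6 = 29
Profit = (P* - MC)*Q* - FC
= (29 - 5)*6 - 3
= 24*6 - 3
= 144 - 3 = 141

141


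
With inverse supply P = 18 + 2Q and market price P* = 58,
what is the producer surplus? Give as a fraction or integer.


Minimum supply price (at Q=0): P_min = 18
Quantity supplied at P* = 58:
Q* = (58 - 18)/2 = 20
PS = (1/2) * Q* * (P* - P_min)
PS = (1/2) * 20 * (58 - 18)
PS = (1/2) * 20 * 40 = 400

400


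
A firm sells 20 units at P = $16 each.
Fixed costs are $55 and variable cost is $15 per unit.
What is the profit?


Total Revenue = P * Q = 16 * 20 = $320
Total Cost = FC + VC*Q = 55 + 15*20 = $355
Profit = TR - TC = 320 - 355 = $-35

$-35


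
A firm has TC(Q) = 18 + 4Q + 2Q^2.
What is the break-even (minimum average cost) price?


AC(Q) = 18/Q + 4 + 2Q
To minimize: dAC/dQ = -18/Q^2 + 2 = 0
Q^2 = 18/2 = 9
Q* = 3
Min AC = 18/3 + 4 + 2*3
Min AC = 6 + 4 + 6 = 16

16


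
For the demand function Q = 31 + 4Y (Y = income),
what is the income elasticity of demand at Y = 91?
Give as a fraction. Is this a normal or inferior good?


dQ/dY = 4
At Y = 91: Q = 31 + 4*91 = 395
Ey = (dQ/dY)(Y/Q) = 4 * 91 / 395 = 364/395
Since Ey > 0, this is a normal good.

364/395 (normal good)


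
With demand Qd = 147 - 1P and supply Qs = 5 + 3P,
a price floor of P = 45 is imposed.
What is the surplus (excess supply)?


At P = 45:
Qd = 147 - 1*45 = 102
Qs = 5 + 3*45 = 140
Surplus = Qs - Qd = 140 - 102 = 38

38


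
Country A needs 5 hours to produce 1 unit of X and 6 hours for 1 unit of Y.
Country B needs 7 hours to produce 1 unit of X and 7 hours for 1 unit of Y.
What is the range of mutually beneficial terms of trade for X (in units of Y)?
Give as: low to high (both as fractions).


Opportunity cost of X for Country A = hours_X / hours_Y = 5/6 = 5/6 units of Y
Opportunity cost of X for Country B = hours_X / hours_Y = 7/7 = 1 units of Y
Terms of trade must be between the two opportunity costs.
Range: 5/6 to 1

5/6 to 1


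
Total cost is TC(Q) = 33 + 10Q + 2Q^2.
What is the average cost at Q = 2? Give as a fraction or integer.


TC(2) = 33 + 10*2 + 2*2^2
TC(2) = 33 + 20 + 8 = 61
AC = TC/Q = 61/2 = 61/2

61/2


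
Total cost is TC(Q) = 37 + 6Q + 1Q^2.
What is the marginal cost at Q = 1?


MC = dTC/dQ = 6 + 2*1*Q
At Q = 1:
MC = 6 + 2*1
MC = 6 + 2 = 8

8


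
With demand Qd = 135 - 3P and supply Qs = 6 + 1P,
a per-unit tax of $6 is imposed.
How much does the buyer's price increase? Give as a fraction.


With a per-unit tax, the buyer's price increase depends on relative slopes.
Supply slope: d = 1, Demand slope: b = 3
Buyer's price increase = d * tax / (b + d)
= 1 * 6 / (3 + 1)
= 6 / 4 = 3/2

3/2


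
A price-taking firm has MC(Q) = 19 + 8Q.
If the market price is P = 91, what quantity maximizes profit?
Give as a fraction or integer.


In perfect competition, profit is maximized where P = MC.
91 = 19 + 8Q
72 = 8Q
Q* = 72/8 = 9

9


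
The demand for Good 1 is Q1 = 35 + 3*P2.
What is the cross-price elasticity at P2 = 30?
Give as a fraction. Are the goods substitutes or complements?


dQ1/dP2 = 3
At P2 = 30: Q1 = 35 + 3*30 = 125
Exy = (dQ1/dP2)(P2/Q1) = 3 * 30 / 125 = 18/25
Since Exy > 0, the goods are substitutes.

18/25 (substitutes)


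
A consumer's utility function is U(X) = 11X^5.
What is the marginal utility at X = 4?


MU = dU/dX = 11*5*X^(5-1)
MU = 55*X^4
At X = 4:
MU = 55 * 4^4
MU = 55 * 256 = 14080

14080


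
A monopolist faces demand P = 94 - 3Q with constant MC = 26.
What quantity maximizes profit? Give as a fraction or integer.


TR = P*Q = (94 - 3Q)Q = 94Q - 3Q^2
MR = dTR/dQ = 94 - 6Q
Set MR = MC:
94 - 6Q = 26
68 = 6Q
Q* = 68/6 = 34/3

34/3


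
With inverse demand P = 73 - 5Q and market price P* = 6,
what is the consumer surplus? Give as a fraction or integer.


Maximum willingness to pay (at Q=0): P_max = 73
Quantity demanded at P* = 6:
Q* = (73 - 6)/5 = 67/5
CS = (1/2) * Q* * (P_max - P*)
CS = (1/2) * 67/5 * (73 - 6)
CS = (1/2) * 67/5 * 67 = 4489/10

4489/10


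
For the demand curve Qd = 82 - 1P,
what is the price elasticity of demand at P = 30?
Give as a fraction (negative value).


dQ/dP = -1
At P = 30: Q = 82 - 1*30 = 52
E = (dQ/dP)(P/Q) = (-1)(30/52) = -15/26

-15/26


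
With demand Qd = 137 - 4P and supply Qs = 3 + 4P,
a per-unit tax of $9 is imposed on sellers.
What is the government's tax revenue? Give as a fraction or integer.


With tax on sellers, new supply: Qs' = 3 + 4(P - 9)
= 4P - 33
New equilibrium quantity:
Q_new = 52
Tax revenue = tax * Q_new = 9 * 52 = 468

468


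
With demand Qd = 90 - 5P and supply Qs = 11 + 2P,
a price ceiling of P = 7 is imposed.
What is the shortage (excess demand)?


At P = 7:
Qd = 90 - 5*7 = 55
Qs = 11 + 2*7 = 25
Shortage = Qd - Qs = 55 - 25 = 30

30


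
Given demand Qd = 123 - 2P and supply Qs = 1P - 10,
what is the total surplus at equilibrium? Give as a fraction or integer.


Find equilibrium: 123 - 2P = 1P - 10
123 + 10 = 3P
P* = 133/3 = 133/3
Q* = 1*133/3 - 10 = 103/3
Inverse demand: P = 123/2 - Q/2, so P_max = 123/2
Inverse supply: P = 10 + Q/1, so P_min = 10
CS = (1/2) * 103/3 * (123/2 - 133/3) = 10609/36
PS = (1/2) * 103/3 * (133/3 - 10) = 10609/18
TS = CS + PS = 10609/36 + 10609/18 = 10609/12

10609/12


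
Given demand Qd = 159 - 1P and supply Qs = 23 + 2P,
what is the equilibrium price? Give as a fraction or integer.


At equilibrium, Qd = Qs.
159 - 1P = 23 + 2P
159 - 23 = 1P + 2P
136 = 3P
P* = 136/3 = 136/3

136/3


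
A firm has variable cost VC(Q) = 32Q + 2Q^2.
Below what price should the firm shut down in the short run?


AVC(Q) = VC(Q)/Q = 32 + 2Q
AVC is increasing in Q, so minimum AVC is at Q -> 0+.
Min AVC = 32
The firm should shut down if P < 32.

32


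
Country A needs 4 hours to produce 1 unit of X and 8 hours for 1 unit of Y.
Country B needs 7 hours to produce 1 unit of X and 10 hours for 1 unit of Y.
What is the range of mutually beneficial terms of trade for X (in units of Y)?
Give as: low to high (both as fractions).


Opportunity cost of X for Country A = hours_X / hours_Y = 4/8 = 1/2 units of Y
Opportunity cost of X for Country B = hours_X / hours_Y = 7/10 = 7/10 units of Y
Terms of trade must be between the two opportunity costs.
Range: 1/2 to 7/10

1/2 to 7/10


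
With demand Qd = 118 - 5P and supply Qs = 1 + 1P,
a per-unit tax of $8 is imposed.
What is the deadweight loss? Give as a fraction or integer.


Pre-tax equilibrium quantity: Q* = 41/2
Post-tax equilibrium quantity: Q_tax = 83/6
Reduction in quantity: Q* - Q_tax = 20/3
DWL = (1/2) * tax * (Q* - Q_tax)
DWL = (1/2) * 8 * 20/3 = 80/3

80/3


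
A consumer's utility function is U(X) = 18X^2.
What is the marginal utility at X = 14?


MU = dU/dX = 18*2*X^(2-1)
MU = 36*X^1
At X = 14:
MU = 36 * 14^1
MU = 36 * 14 = 504

504


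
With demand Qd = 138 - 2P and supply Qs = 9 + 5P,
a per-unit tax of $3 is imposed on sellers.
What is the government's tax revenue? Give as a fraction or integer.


With tax on sellers, new supply: Qs' = 9 + 5(P - 3)
= 5P - 6
New equilibrium quantity:
Q_new = 678/7
Tax revenue = tax * Q_new = 3 * 678/7 = 2034/7

2034/7


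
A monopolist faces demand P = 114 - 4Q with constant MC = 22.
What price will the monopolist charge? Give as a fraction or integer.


MR = 114 - 8Q
Set MR = MC: 114 - 8Q = 22
Q* = 23/2
Substitute into demand:
P* = 114 - 4*23/2 = 68

68


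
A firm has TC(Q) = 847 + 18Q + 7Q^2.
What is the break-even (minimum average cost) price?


AC(Q) = 847/Q + 18 + 7Q
To minimize: dAC/dQ = -847/Q^2 + 7 = 0
Q^2 = 847/7 = 121
Q* = 11
Min AC = 847/11 + 18 + 7*11
Min AC = 77 + 18 + 77 = 172

172


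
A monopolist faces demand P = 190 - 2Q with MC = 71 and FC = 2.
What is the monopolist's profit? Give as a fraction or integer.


MR = MC: 190 - 4Q = 71
Q* = 119/4
P* = 190 - 2*119/4 = 261/2
Profit = (P* - MC)*Q* - FC
= (261/2 - 71)*119/4 - 2
= 119/2*119/4 - 2
= 14161/8 - 2 = 14145/8

14145/8


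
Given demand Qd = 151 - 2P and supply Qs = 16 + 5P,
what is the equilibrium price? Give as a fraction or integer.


At equilibrium, Qd = Qs.
151 - 2P = 16 + 5P
151 - 16 = 2P + 5P
135 = 7P
P* = 135/7 = 135/7

135/7


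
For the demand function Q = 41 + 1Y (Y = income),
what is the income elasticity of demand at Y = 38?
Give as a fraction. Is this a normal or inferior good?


dQ/dY = 1
At Y = 38: Q = 41 + 1*38 = 79
Ey = (dQ/dY)(Y/Q) = 1 * 38 / 79 = 38/79
Since Ey > 0, this is a normal good.

38/79 (normal good)


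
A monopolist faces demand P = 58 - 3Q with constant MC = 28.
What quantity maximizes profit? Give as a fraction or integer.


TR = P*Q = (58 - 3Q)Q = 58Q - 3Q^2
MR = dTR/dQ = 58 - 6Q
Set MR = MC:
58 - 6Q = 28
30 = 6Q
Q* = 30/6 = 5

5


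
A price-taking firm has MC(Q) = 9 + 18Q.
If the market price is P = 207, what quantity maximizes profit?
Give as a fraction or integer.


In perfect competition, profit is maximized where P = MC.
207 = 9 + 18Q
198 = 18Q
Q* = 198/18 = 11

11


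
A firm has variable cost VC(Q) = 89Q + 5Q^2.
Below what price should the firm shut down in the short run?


AVC(Q) = VC(Q)/Q = 89 + 5Q
AVC is increasing in Q, so minimum AVC is at Q -> 0+.
Min AVC = 89
The firm should shut down if P < 89.

89


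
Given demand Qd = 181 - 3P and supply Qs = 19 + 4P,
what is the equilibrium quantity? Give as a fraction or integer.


First find equilibrium price:
181 - 3P = 19 + 4P
P* = 162/7 = 162/7
Then substitute into demand:
Q* = 181 - 3 * 162/7 = 781/7

781/7


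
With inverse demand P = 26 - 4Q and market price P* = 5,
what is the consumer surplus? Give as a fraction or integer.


Maximum willingness to pay (at Q=0): P_max = 26
Quantity demanded at P* = 5:
Q* = (26 - 5)/4 = 21/4
CS = (1/2) * Q* * (P_max - P*)
CS = (1/2) * 21/4 * (26 - 5)
CS = (1/2) * 21/4 * 21 = 441/8

441/8


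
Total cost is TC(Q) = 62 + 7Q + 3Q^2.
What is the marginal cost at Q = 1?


MC = dTC/dQ = 7 + 2*3*Q
At Q = 1:
MC = 7 + 6*1
MC = 7 + 6 = 13

13


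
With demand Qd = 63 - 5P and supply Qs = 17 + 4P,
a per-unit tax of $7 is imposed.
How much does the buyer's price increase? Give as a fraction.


With a per-unit tax, the buyer's price increase depends on relative slopes.
Supply slope: d = 4, Demand slope: b = 5
Buyer's price increase = d * tax / (b + d)
= 4 * 7 / (5 + 4)
= 28 / 9 = 28/9

28/9


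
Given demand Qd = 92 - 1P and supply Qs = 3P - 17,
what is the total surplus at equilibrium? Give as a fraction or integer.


Find equilibrium: 92 - 1P = 3P - 17
92 + 17 = 4P
P* = 109/4 = 109/4
Q* = 3*109/4 - 17 = 259/4
Inverse demand: P = 92 - Q/1, so P_max = 92
Inverse supply: P = 17/3 + Q/3, so P_min = 17/3
CS = (1/2) * 259/4 * (92 - 109/4) = 67081/32
PS = (1/2) * 259/4 * (109/4 - 17/3) = 67081/96
TS = CS + PS = 67081/32 + 67081/96 = 67081/24

67081/24


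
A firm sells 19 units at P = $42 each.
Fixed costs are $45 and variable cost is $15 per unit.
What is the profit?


Total Revenue = P * Q = 42 * 19 = $798
Total Cost = FC + VC*Q = 45 + 15*19 = $330
Profit = TR - TC = 798 - 330 = $468

$468


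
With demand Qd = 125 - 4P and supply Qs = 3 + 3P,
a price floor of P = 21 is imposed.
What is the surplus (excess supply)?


At P = 21:
Qd = 125 - 4*21 = 41
Qs = 3 + 3*21 = 66
Surplus = Qs - Qd = 66 - 41 = 25

25


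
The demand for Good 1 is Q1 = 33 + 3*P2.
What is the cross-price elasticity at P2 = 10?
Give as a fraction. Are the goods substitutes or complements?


dQ1/dP2 = 3
At P2 = 10: Q1 = 33 + 3*10 = 63
Exy = (dQ1/dP2)(P2/Q1) = 3 * 10 / 63 = 10/21
Since Exy > 0, the goods are substitutes.

10/21 (substitutes)


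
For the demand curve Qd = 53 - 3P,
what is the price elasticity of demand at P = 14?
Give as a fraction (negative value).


dQ/dP = -3
At P = 14: Q = 53 - 3*14 = 11
E = (dQ/dP)(P/Q) = (-3)(14/11) = -42/11

-42/11


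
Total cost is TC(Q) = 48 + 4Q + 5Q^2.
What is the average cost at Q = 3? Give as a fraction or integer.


TC(3) = 48 + 4*3 + 5*3^2
TC(3) = 48 + 12 + 45 = 105
AC = TC/Q = 105/3 = 35

35


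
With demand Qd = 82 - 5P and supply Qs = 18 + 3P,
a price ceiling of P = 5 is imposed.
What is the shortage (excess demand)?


At P = 5:
Qd = 82 - 5*5 = 57
Qs = 18 + 3*5 = 33
Shortage = Qd - Qs = 57 - 33 = 24

24


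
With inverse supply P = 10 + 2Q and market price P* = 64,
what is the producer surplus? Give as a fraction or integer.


Minimum supply price (at Q=0): P_min = 10
Quantity supplied at P* = 64:
Q* = (64 - 10)/2 = 27
PS = (1/2) * Q* * (P* - P_min)
PS = (1/2) * 27 * (64 - 10)
PS = (1/2) * 27 * 54 = 729

729


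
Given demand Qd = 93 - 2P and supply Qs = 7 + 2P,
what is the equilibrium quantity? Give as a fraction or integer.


First find equilibrium price:
93 - 2P = 7 + 2P
P* = 86/4 = 43/2
Then substitute into demand:
Q* = 93 - 2 * 43/2 = 50

50


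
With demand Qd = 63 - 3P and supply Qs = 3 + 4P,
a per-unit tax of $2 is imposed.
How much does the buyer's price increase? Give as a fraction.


With a per-unit tax, the buyer's price increase depends on relative slopes.
Supply slope: d = 4, Demand slope: b = 3
Buyer's price increase = d * tax / (b + d)
= 4 * 2 / (3 + 4)
= 8 / 7 = 8/7

8/7


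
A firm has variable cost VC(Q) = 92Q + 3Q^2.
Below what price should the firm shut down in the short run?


AVC(Q) = VC(Q)/Q = 92 + 3Q
AVC is increasing in Q, so minimum AVC is at Q -> 0+.
Min AVC = 92
The firm should shut down if P < 92.

92


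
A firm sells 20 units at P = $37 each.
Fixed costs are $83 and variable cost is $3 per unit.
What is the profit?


Total Revenue = P * Q = 37 * 20 = $740
Total Cost = FC + VC*Q = 83 + 3*20 = $143
Profit = TR - TC = 740 - 143 = $597

$597


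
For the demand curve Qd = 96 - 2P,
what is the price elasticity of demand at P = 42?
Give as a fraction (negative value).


dQ/dP = -2
At P = 42: Q = 96 - 2*42 = 12
E = (dQ/dP)(P/Q) = (-2)(42/12) = -7

-7


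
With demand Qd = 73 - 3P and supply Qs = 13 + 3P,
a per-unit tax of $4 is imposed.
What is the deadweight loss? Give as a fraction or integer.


Pre-tax equilibrium quantity: Q* = 43
Post-tax equilibrium quantity: Q_tax = 37
Reduction in quantity: Q* - Q_tax = 6
DWL = (1/2) * tax * (Q* - Q_tax)
DWL = (1/2) * 4 * 6 = 12

12


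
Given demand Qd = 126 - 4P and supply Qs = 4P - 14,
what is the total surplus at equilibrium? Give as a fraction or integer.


Find equilibrium: 126 - 4P = 4P - 14
126 + 14 = 8P
P* = 140/8 = 35/2
Q* = 4*35/2 - 14 = 56
Inverse demand: P = 63/2 - Q/4, so P_max = 63/2
Inverse supply: P = 7/2 + Q/4, so P_min = 7/2
CS = (1/2) * 56 * (63/2 - 35/2) = 392
PS = (1/2) * 56 * (35/2 - 7/2) = 392
TS = CS + PS = 392 + 392 = 784

784


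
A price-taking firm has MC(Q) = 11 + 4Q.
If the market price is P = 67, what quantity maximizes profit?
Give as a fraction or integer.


In perfect competition, profit is maximized where P = MC.
67 = 11 + 4Q
56 = 4Q
Q* = 56/4 = 14

14


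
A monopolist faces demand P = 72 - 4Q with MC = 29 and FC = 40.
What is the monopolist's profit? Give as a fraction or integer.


MR = MC: 72 - 8Q = 29
Q* = 43/8
P* = 72 - 4*43/8 = 101/2
Profit = (P* - MC)*Q* - FC
= (101/2 - 29)*43/8 - 40
= 43/2*43/8 - 40
= 1849/16 - 40 = 1209/16

1209/16


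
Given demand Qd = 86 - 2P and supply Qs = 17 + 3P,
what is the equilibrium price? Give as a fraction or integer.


At equilibrium, Qd = Qs.
86 - 2P = 17 + 3P
86 - 17 = 2P + 3P
69 = 5P
P* = 69/5 = 69/5

69/5


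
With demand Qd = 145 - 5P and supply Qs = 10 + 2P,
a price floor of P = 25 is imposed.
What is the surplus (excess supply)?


At P = 25:
Qd = 145 - 5*25 = 20
Qs = 10 + 2*25 = 60
Surplus = Qs - Qd = 60 - 20 = 40

40


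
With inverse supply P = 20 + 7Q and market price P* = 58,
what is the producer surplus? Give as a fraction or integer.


Minimum supply price (at Q=0): P_min = 20
Quantity supplied at P* = 58:
Q* = (58 - 20)/7 = 38/7
PS = (1/2) * Q* * (P* - P_min)
PS = (1/2) * 38/7 * (58 - 20)
PS = (1/2) * 38/7 * 38 = 722/7

722/7


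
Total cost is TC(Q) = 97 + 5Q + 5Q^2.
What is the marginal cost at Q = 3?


MC = dTC/dQ = 5 + 2*5*Q
At Q = 3:
MC = 5 + 10*3
MC = 5 + 30 = 35

35


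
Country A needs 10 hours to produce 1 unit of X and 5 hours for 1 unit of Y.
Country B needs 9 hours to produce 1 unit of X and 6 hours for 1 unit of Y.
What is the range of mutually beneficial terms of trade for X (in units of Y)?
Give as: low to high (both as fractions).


Opportunity cost of X for Country A = hours_X / hours_Y = 10/5 = 2 units of Y
Opportunity cost of X for Country B = hours_X / hours_Y = 9/6 = 3/2 units of Y
Terms of trade must be between the two opportunity costs.
Range: 3/2 to 2

3/2 to 2


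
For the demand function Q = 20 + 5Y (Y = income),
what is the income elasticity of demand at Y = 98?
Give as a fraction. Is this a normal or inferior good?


dQ/dY = 5
At Y = 98: Q = 20 + 5*98 = 510
Ey = (dQ/dY)(Y/Q) = 5 * 98 / 510 = 49/51
Since Ey > 0, this is a normal good.

49/51 (normal good)


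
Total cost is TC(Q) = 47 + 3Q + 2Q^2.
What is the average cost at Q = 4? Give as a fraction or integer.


TC(4) = 47 + 3*4 + 2*4^2
TC(4) = 47 + 12 + 32 = 91
AC = TC/Q = 91/4 = 91/4

91/4


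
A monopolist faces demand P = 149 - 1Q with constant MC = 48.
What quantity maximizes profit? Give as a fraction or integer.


TR = P*Q = (149 - 1Q)Q = 149Q - 1Q^2
MR = dTR/dQ = 149 - 2Q
Set MR = MC:
149 - 2Q = 48
101 = 2Q
Q* = 101/2 = 101/2

101/2


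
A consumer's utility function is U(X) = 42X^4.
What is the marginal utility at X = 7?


MU = dU/dX = 42*4*X^(4-1)
MU = 168*X^3
At X = 7:
MU = 168 * 7^3
MU = 168 * 343 = 57624

57624


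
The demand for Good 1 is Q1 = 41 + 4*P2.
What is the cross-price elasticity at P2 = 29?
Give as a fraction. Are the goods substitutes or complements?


dQ1/dP2 = 4
At P2 = 29: Q1 = 41 + 4*29 = 157
Exy = (dQ1/dP2)(P2/Q1) = 4 * 29 / 157 = 116/157
Since Exy > 0, the goods are substitutes.

116/157 (substitutes)


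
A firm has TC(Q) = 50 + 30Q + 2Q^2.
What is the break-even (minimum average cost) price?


AC(Q) = 50/Q + 30 + 2Q
To minimize: dAC/dQ = -50/Q^2 + 2 = 0
Q^2 = 50/2 = 25
Q* = 5
Min AC = 50/5 + 30 + 2*5
Min AC = 10 + 30 + 10 = 50

50


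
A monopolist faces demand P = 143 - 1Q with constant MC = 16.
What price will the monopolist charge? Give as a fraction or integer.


MR = 143 - 2Q
Set MR = MC: 143 - 2Q = 16
Q* = 127/2
Substitute into demand:
P* = 143 - 1*127/2 = 159/2

159/2


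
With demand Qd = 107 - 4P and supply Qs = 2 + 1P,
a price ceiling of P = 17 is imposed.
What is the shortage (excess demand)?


At P = 17:
Qd = 107 - 4*17 = 39
Qs = 2 + 1*17 = 19
Shortage = Qd - Qs = 39 - 19 = 20

20


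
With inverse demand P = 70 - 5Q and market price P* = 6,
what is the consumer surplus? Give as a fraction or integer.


Maximum willingness to pay (at Q=0): P_max = 70
Quantity demanded at P* = 6:
Q* = (70 - 6)/5 = 64/5
CS = (1/2) * Q* * (P_max - P*)
CS = (1/2) * 64/5 * (70 - 6)
CS = (1/2) * 64/5 * 64 = 2048/5

2048/5


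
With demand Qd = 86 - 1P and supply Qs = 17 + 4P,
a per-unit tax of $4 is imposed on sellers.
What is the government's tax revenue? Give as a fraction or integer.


With tax on sellers, new supply: Qs' = 17 + 4(P - 4)
= 1 + 4P
New equilibrium quantity:
Q_new = 69
Tax revenue = tax * Q_new = 4 * 69 = 276

276


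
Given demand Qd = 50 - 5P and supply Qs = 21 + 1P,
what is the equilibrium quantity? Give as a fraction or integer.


First find equilibrium price:
50 - 5P = 21 + 1P
P* = 29/6 = 29/6
Then substitute into demand:
Q* = 50 - 5 * 29/6 = 155/6

155/6


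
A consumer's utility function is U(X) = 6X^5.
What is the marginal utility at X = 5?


MU = dU/dX = 6*5*X^(5-1)
MU = 30*X^4
At X = 5:
MU = 30 * 5^4
MU = 30 * 625 = 18750

18750
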